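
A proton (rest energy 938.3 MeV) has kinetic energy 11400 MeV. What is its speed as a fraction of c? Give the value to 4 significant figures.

γ = 1 + K/(m₀c²) = 1 + 11400/938.3 = 13.1496
β = √(1 − 1/γ²) = 0.9971

β ≈ 0.9971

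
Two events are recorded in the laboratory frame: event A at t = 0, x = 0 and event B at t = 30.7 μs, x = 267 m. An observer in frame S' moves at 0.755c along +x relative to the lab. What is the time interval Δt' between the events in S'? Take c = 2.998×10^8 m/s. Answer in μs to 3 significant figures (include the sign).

γ = 1/√(1 − 0.755²) = 1.5250
Δt' = γ(Δt − vΔx/c²) = 1.5250 × (30.7 μs − 0.755×267 m / (2.998×10^8 m/s))
= 1.5250 × (30.028 μs) = 45.8 μs

Δt' ≈ 45.8 μs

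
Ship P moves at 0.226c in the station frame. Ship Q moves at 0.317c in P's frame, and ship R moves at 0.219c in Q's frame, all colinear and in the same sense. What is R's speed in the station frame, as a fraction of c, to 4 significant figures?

Compose boost 2: (0.317 + 0.226)/(1 + 0.317×0.226) = 0.5430/1.07164 = 0.506699
Compose boost 3: (0.219 + 0.506699)/(1 + 0.219×0.506699) = 0.725699/1.11097 = 0.6532

u ≈ 0.6532c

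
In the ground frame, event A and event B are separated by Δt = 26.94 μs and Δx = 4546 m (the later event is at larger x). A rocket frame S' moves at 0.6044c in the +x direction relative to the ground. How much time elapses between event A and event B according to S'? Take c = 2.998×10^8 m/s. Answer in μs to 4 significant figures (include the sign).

γ = 1/√(1 − 0.6044²) = 1.25521
Δt' = γ(Δt − vΔx/c²) = 1.25521 × (26.94 μs − 0.6044×4546 m / (2.998×10^8 m/s))
= 1.25521 × (17.7752 μs) = 22.31 μs

Δt' ≈ 22.31 μs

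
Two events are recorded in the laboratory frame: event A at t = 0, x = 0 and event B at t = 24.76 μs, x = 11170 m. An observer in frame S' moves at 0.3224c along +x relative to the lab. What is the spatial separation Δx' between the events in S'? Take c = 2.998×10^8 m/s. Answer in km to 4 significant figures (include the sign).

γ = 1/√(1 − 0.3224²) = 1.05641
Δx' = γ(Δx − vΔt) = 1.05641 × (11170 m − 0.3224×(2.998×10^8 m/s)×24.76×10^-6 s)
= 1.05641 × (8776.81 m) = 9.272 km

Δx' ≈ 9.272 km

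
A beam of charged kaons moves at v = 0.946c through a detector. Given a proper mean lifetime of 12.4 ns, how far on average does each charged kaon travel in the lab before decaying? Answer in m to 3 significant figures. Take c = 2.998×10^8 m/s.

γ = 1/√(1 − 0.946²) = 3.0848
Dilated lifetime: Δt = γτ₀ = 3.0848 × 12.4 ns = 38.252 ns
d = vΔt = 0.946c × 38.252 ns = 2.8361×10^8 m/s × 3.8252×10^-8 s = 10.8 m

d ≈ 10.8 m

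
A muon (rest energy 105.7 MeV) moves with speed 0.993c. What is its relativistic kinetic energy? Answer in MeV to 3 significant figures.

γ = 1/√(1 − 0.993²) = 8.4664
K = (γ − 1)m₀c² = (8.4664 − 1) × 105.7 MeV = 7.4664 × 105.7 MeV = 789 MeV

K ≈ 789 MeV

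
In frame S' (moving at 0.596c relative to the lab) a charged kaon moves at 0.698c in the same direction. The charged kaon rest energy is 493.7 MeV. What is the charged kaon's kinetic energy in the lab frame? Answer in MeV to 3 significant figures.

K ≈ 722 MeV

u_lab = (0.698 + 0.596)/(1 + 0.698×0.596) = 0.913837
γ = 1/√(1 − 0.913837²) = 2.4626
K = (γ − 1)m₀c² = (2.4626 − 1) × 493.7 = 1.4626 × 493.7 = 722 MeV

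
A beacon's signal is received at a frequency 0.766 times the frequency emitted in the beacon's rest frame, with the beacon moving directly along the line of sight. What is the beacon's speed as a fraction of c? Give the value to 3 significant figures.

f_obs/f_src = √((1−β)/(1+β)) = 0.766  ⇒  (1−β)/(1+β) = 0.58676
β = |1 − D²|/(1 + D²) = |1 − 0.58676|/(1 + 0.58676) = 0.260

β ≈ 0.260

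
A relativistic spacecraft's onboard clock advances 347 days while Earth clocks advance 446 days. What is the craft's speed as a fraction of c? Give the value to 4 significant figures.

γ = Δt/τ₀ = 446/347 = 1.28530
β = √(1 − 1/γ²) = √(1 − 1/1.28530²) = 0.6282

β ≈ 0.6282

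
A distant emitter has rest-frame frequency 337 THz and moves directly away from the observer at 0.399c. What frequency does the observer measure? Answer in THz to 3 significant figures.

f_obs ≈ 221 THz

Relativistic Doppler: f_obs = f_src √((1−β)/(1+β))
= 337 × √(0.60100/1.3990) = 337 × 0.65543 = 221 THz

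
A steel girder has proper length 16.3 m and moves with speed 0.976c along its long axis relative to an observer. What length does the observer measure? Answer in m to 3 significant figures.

L ≈ 3.55 m

γ = 1/√(1 − 0.976²) = 4.5920
Length contraction: L = L₀/γ = 16.3/4.5920 = 3.55 m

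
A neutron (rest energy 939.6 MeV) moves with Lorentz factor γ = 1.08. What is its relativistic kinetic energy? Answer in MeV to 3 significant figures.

γ = 1.08 (given)
K = (γ − 1)m₀c² = (1.08 − 1) × 939.6 MeV = 0.080000 × 939.6 MeV = 75.2 MeV

K ≈ 75.2 MeV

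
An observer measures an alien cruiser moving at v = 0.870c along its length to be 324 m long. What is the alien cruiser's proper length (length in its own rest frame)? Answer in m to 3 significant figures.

γ = 1/√(1 − 0.870²) = 2.0282
L₀ = γL = 2.0282 × 324 = 657 m

L₀ ≈ 657 m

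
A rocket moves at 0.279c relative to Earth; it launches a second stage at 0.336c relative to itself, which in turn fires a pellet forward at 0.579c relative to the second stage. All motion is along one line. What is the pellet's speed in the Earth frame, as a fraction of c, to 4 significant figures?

Compose boost 2: (0.336 + 0.279)/(1 + 0.336×0.279) = 0.6150/1.09374 = 0.562289
Compose boost 3: (0.579 + 0.562289)/(1 + 0.579×0.562289) = 1.14129/1.32557 = 0.8610

u ≈ 0.8610c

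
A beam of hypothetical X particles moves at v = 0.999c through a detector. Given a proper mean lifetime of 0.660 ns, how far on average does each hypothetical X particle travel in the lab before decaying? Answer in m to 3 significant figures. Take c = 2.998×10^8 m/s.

d ≈ 4.42 m

γ = 1/√(1 − 0.999²) = 22.366
Dilated lifetime: Δt = γτ₀ = 22.366 × 0.660 ns = 14.762 ns
d = vΔt = 0.999c × 14.762 ns = 2.9950×10^8 m/s × 1.4762×10^-8 s = 4.42 m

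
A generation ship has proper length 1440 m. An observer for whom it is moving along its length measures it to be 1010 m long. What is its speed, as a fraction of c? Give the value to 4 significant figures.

γ = L₀/L = 1440/1010 = 1.42574
β = √(1 − 1/γ²) = 0.7128

β ≈ 0.7128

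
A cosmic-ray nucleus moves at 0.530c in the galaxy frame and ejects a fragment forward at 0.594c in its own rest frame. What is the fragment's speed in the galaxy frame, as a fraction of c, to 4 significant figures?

Compose boost 2: (0.594 + 0.530)/(1 + 0.594×0.530) = 1.124/1.31482 = 0.8549

u ≈ 0.8549c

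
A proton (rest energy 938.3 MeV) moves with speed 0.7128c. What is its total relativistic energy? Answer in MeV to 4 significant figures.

E ≈ 1338 MeV

γ = 1/√(1 − 0.7128²) = 1.42579
E = γm₀c² = 1.42579 × 938.3 MeV = 1338 MeV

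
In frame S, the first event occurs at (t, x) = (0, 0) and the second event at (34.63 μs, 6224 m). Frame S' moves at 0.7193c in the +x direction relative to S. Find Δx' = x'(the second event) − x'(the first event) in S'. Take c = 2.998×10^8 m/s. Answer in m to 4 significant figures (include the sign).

Δx' ≈ -1790 m

γ = 1/√(1 − 0.7193²) = 1.43947
Δx' = γ(Δx − vΔt) = 1.43947 × (6224 m − 0.7193×(2.998×10^8 m/s)×34.63×10^-6 s)
= 1.43947 × (-1243.83 m) = -1790 m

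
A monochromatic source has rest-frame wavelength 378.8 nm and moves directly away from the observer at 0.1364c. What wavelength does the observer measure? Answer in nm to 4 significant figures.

Relativistic Doppler: λ_obs = λ_src √((1+β)/(1−β))
= 378.8 × √(1.13640/0.863600) = 378.8 × 1.14712 = 434.5 nm

λ_obs ≈ 434.5 nm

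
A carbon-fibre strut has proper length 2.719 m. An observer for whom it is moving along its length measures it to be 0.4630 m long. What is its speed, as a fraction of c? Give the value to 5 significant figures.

γ = L₀/L = 2.719/0.4630 = 5.872570
β = √(1 − 1/γ²) = 0.98540

β ≈ 0.98540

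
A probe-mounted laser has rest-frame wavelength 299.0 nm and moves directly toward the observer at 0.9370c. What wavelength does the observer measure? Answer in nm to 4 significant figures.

λ_obs ≈ 53.92 nm

Relativistic Doppler: λ_obs = λ_src √((1−β)/(1+β))
= 299.0 × √(0.0630000/1.93700) = 299.0 × 0.180346 = 53.92 nm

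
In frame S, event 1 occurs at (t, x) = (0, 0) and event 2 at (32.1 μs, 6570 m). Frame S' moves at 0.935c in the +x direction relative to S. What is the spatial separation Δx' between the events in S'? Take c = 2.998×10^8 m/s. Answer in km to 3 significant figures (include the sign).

γ = 1/√(1 − 0.935²) = 2.8197
Δx' = γ(Δx − vΔt) = 2.8197 × (6570 m − 0.935×(2.998×10^8 m/s)×32.1×10^-6 s)
= 2.8197 × (-2428.0 m) = -6.85 km

Δx' ≈ -6.85 km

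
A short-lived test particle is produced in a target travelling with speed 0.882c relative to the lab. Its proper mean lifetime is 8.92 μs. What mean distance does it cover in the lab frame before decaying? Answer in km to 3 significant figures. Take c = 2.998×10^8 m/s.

d ≈ 5.01 km

γ = 1/√(1 − 0.882²) = 2.1220
Dilated lifetime: Δt = γτ₀ = 2.1220 × 8.92 μs = 18.928 μs
d = vΔt = 0.882c × 18.928 μs = 2.6442×10^8 m/s × 1.8928×10^-5 s = 5.01 km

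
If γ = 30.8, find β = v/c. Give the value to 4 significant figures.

β = √(1 − 1/γ²) = √(1 − 1/30.8²) = √(0.998946) = 0.9995

β ≈ 0.9995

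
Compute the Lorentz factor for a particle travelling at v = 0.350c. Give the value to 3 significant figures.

γ ≈ 1.07

γ = 1/√(1 − β²) = 1/√(1 − 0.350²) = 1/√(0.87750) = 1.07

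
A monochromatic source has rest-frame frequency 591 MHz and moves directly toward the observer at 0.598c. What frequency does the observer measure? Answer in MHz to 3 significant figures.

f_obs ≈ 1180 MHz

Relativistic Doppler: f_obs = f_src √((1+β)/(1−β))
= 591 × √(1.5980/0.40200) = 591 × 1.9938 = 1180 MHz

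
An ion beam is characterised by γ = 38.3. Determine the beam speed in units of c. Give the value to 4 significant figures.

β = √(1 − 1/γ²) = √(1 − 1/38.3²) = √(0.999318) = 0.9997

β ≈ 0.9997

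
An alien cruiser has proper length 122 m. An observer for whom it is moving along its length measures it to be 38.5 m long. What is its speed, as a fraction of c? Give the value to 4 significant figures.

β ≈ 0.9489

γ = L₀/L = 122/38.5 = 3.16883
β = √(1 − 1/γ²) = 0.9489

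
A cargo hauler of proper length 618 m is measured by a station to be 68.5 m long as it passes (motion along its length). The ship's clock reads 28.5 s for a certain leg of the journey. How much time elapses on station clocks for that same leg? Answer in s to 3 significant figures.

Length contraction ⇒ γ = L₀/L = 618/68.5 = 9.0219
Time dilation: Δt = γτ₀ = 9.0219 × 28.5 s = 257 s

Δt ≈ 257 s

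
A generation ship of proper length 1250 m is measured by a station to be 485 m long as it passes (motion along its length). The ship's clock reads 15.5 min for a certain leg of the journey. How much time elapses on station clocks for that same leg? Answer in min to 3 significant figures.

Δt ≈ 39.9 min

Length contraction ⇒ γ = L₀/L = 1250/485 = 2.5773
Time dilation: Δt = γτ₀ = 2.5773 × 15.5 min = 39.9 min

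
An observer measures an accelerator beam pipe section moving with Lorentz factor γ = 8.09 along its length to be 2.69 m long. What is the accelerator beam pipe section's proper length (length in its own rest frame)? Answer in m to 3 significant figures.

L₀ ≈ 21.8 m

γ = 8.09 (given)
L₀ = γL = 8.09 × 2.69 = 21.8 m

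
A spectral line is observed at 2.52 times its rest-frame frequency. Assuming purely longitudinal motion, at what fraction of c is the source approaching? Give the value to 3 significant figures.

f_obs/f_src = √((1+β)/(1−β)) = 2.52  ⇒  (1+β)/(1−β) = 6.3504
β = |1 − D²|/(1 + D²) = |1 − 6.3504|/(1 + 6.3504) = 0.728

β ≈ 0.728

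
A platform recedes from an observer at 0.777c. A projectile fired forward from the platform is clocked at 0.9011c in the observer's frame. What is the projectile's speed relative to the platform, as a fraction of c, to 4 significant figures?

u' ≈ 0.4139c

Inverse velocity addition: u' = (u − v)/(1 − uv/c²)
= (0.9011 − 0.777)/(1 − 0.9011×0.777) = 0.1241/0.299845 = 0.4139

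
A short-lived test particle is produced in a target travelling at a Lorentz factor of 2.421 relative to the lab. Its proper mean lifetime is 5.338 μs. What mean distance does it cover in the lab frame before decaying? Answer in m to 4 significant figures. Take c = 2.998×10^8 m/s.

d ≈ 3528 m

β = √(1 − 1/γ²) = √(1 − 1/2.421²) = 0.910707
Dilated lifetime: Δt = γτ₀ = 2.421 × 5.338 μs = 12.9233 μs
d = vΔt = 0.910707c × 12.9233 μs = 2.73030×10^8 m/s × 1.29233×10^-5 s = 3528 m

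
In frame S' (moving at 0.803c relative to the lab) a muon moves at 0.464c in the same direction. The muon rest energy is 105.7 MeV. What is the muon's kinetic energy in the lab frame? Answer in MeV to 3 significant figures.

u_lab = (0.464 + 0.803)/(1 + 0.464×0.803) = 0.923071
γ = 1/√(1 − 0.923071²) = 2.5999
K = (γ − 1)m₀c² = (2.5999 − 1) × 105.7 = 1.5999 × 105.7 = 169 MeV

K ≈ 169 MeV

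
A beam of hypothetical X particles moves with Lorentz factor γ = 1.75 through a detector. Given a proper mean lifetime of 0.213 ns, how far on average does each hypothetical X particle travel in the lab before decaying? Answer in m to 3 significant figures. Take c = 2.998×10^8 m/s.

β = √(1 − 1/γ²) = √(1 − 1/1.75²) = 0.82065
Dilated lifetime: Δt = γτ₀ = 1.75 × 0.213 ns = 0.37275 ns
d = vΔt = 0.82065c × 0.37275 ns = 2.4603×10^8 m/s × 3.7275×10^-10 s = 0.0917 m

d ≈ 0.0917 m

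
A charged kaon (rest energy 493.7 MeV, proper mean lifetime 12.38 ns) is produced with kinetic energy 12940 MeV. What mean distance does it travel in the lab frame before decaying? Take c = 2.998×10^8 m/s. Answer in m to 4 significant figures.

d ≈ 100.9 m

γ = 1 + K/(m₀c²) = 1 + 12940/493.7 = 27.2102
β = √(1 − 1/γ²) = 0.999324
Dilated lifetime: γτ₀ = 27.2102 × 12.38 ns = 336.863 ns
d = βc·γτ₀ = 0.999324 × (2.998×10^8 m/s) × 3.36863×10^-7 s = 100.9 m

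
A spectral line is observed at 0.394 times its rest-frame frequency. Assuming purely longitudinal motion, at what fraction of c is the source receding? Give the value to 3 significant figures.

f_obs/f_src = √((1−β)/(1+β)) = 0.394  ⇒  (1−β)/(1+β) = 0.15524
β = |1 − D²|/(1 + D²) = |1 − 0.15524|/(1 + 0.15524) = 0.731

β ≈ 0.731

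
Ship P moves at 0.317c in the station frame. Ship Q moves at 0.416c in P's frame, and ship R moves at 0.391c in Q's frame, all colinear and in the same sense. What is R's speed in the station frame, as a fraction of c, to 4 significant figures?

Compose boost 2: (0.416 + 0.317)/(1 + 0.416×0.317) = 0.7330/1.13187 = 0.647600
Compose boost 3: (0.391 + 0.647600)/(1 + 0.391×0.647600) = 1.03860/1.25321 = 0.8288

u ≈ 0.8288c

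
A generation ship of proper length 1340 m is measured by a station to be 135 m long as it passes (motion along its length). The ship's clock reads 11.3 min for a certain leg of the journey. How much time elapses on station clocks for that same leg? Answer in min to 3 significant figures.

Length contraction ⇒ γ = L₀/L = 1340/135 = 9.9259
Time dilation: Δt = γτ₀ = 9.9259 × 11.3 min = 112 min

Δt ≈ 112 min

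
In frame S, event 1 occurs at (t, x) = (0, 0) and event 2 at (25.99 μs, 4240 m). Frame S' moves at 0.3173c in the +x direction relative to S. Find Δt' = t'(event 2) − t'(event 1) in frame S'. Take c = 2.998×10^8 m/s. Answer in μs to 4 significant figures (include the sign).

γ = 1/√(1 − 0.3173²) = 1.05449
Δt' = γ(Δt − vΔx/c²) = 1.05449 × (25.99 μs − 0.3173×4240 m / (2.998×10^8 m/s))
= 1.05449 × (21.5025 μs) = 22.67 μs

Δt' ≈ 22.67 μs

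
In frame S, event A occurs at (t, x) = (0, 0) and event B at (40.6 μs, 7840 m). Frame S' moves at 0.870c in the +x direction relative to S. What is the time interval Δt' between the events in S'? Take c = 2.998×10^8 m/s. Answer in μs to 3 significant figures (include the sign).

Δt' ≈ 36.2 μs

γ = 1/√(1 − 0.870²) = 2.0282
Δt' = γ(Δt − vΔx/c²) = 2.0282 × (40.6 μs − 0.870×7840 m / (2.998×10^8 m/s))
= 2.0282 × (17.849 μs) = 36.2 μs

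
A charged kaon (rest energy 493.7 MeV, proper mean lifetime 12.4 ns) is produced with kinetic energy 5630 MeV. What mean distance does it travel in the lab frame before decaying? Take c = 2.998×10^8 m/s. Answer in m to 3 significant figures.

γ = 1 + K/(m₀c²) = 1 + 5630/493.7 = 12.404
β = √(1 − 1/γ²) = 0.99674
Dilated lifetime: γτ₀ = 12.404 × 12.4 ns = 153.81 ns
d = βc·γτ₀ = 0.99674 × (2.998×10^8 m/s) × 1.5381×10^-7 s = 46.0 m

d ≈ 46.0 m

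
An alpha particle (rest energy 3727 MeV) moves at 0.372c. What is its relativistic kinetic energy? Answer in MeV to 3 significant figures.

γ = 1/√(1 − 0.372²) = 1.0773
K = (γ − 1)m₀c² = (1.0773 − 1) × 3727 MeV = 0.077316 × 3727 MeV = 288 MeV

K ≈ 288 MeV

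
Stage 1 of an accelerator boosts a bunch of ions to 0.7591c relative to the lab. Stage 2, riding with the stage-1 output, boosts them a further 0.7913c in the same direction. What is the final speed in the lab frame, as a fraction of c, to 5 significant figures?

u ≈ 0.96859c

Compose boost 2: (0.7913 + 0.7591)/(1 + 0.7913×0.7591) = 1.5504/1.600676 = 0.96859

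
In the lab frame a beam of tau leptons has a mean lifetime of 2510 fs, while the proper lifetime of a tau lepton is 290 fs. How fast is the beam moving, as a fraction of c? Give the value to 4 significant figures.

β ≈ 0.9933

γ = Δt/τ₀ = 2510/290 = 8.65517
β = √(1 − 1/γ²) = √(1 − 1/8.65517²) = 0.9933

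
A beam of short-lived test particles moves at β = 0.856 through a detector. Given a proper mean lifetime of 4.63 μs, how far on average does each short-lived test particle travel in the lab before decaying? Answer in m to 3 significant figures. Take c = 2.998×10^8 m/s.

γ = 1/√(1 − 0.856²) = 1.9343
Dilated lifetime: Δt = γτ₀ = 1.9343 × 4.63 μs = 8.9559 μs
d = vΔt = 0.856c × 8.9559 μs = 2.5663×10^8 m/s × 8.9559×10^-6 s = 2300 m

d ≈ 2300 m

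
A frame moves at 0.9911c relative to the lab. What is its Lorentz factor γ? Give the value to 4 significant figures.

γ = 1/√(1 − β²) = 1/√(1 − 0.9911²) = 1/√(0.0177208) = 7.512

γ ≈ 7.512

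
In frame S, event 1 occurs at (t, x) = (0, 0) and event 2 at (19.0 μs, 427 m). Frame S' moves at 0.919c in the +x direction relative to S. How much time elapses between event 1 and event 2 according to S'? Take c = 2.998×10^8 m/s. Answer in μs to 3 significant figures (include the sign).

Δt' ≈ 44.9 μs

γ = 1/√(1 − 0.919²) = 2.5364
Δt' = γ(Δt − vΔx/c²) = 2.5364 × (19.0 μs − 0.919×427 m / (2.998×10^8 m/s))
= 2.5364 × (17.691 μs) = 44.9 μs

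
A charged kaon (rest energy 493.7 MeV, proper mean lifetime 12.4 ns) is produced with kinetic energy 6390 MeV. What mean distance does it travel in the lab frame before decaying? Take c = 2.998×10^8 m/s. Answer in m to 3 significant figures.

d ≈ 51.7 m

γ = 1 + K/(m₀c²) = 1 + 6390/493.7 = 13.943
β = √(1 − 1/γ²) = 0.99742
Dilated lifetime: γτ₀ = 13.943 × 12.4 ns = 172.89 ns
d = βc·γτ₀ = 0.99742 × (2.998×10^8 m/s) × 1.7289×10^-7 s = 51.7 m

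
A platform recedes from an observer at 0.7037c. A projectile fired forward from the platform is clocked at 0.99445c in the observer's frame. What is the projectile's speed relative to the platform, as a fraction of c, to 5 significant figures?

u' ≈ 0.96850c

Inverse velocity addition: u' = (u − v)/(1 − uv/c²)
= (0.99445 − 0.7037)/(1 − 0.99445×0.7037) = 0.29075/0.3002055 = 0.96850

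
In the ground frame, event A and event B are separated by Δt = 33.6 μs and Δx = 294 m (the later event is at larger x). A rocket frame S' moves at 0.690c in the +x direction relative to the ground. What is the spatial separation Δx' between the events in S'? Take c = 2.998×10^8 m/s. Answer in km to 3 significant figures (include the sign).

Δx' ≈ -9.20 km

γ = 1/√(1 − 0.690²) = 1.3816
Δx' = γ(Δx − vΔt) = 1.3816 × (294 m − 0.690×(2.998×10^8 m/s)×33.6×10^-6 s)
= 1.3816 × (-6656.6 m) = -9.20 km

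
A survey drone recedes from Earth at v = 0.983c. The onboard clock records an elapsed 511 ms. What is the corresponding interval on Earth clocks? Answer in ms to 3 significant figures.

Δt ≈ 2780 ms

γ = 1/√(1 − 0.983²) = 5.4465
Time dilation: Δt = γτ₀ = 5.4465 × 511 ms = 2780 ms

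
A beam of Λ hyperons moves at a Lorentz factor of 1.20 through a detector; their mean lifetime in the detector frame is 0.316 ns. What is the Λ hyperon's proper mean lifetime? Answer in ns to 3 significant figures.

γ = 1.20 (given)
Proper time: τ₀ = Δt/γ = 0.316/1.20 = 0.263 ns

τ₀ ≈ 0.263 ns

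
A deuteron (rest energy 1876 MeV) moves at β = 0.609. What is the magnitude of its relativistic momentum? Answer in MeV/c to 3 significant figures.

γ = 1/√(1 − 0.609²) = 1.2608
p = γβm₀c = 1.2608 × 0.609 × 1876 MeV/c = 1440 MeV/c

p ≈ 1440 MeV/c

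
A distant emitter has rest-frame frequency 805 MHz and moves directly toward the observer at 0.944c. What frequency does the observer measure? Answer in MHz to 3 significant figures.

Relativistic Doppler: f_obs = f_src √((1+β)/(1−β))
= 805 × √(1.9440/0.056000) = 805 × 5.8919 = 4740 MHz

f_obs ≈ 4740 MHz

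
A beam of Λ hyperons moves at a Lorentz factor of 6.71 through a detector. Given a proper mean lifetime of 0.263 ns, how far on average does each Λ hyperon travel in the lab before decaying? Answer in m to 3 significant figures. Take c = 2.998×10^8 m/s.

β = √(1 − 1/γ²) = √(1 − 1/6.71²) = 0.98883
Dilated lifetime: Δt = γτ₀ = 6.71 × 0.263 ns = 1.7647 ns
d = vΔt = 0.98883c × 1.7647 ns = 2.9645×10^8 m/s × 1.7647×10^-9 s = 0.523 m

d ≈ 0.523 m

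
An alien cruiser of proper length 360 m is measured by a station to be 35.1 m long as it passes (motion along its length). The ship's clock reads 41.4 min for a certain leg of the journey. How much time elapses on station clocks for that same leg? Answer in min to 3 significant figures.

Δt ≈ 425 min

Length contraction ⇒ γ = L₀/L = 360/35.1 = 10.256
Time dilation: Δt = γτ₀ = 10.256 × 41.4 min = 425 min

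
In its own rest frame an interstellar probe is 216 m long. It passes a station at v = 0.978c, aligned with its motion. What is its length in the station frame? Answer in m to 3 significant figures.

γ = 1/√(1 − 0.978²) = 4.7938
Length contraction: L = L₀/γ = 216/4.7938 = 45.1 m

L ≈ 45.1 m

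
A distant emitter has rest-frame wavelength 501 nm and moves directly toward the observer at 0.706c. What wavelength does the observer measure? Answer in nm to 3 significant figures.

λ_obs ≈ 208 nm

Relativistic Doppler: λ_obs = λ_src √((1−β)/(1+β))
= 501 × √(0.29400/1.7060) = 501 × 0.41513 = 208 nm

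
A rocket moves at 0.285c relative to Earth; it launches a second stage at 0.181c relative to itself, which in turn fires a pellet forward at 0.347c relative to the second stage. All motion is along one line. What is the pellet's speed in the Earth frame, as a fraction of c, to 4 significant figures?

Compose boost 2: (0.181 + 0.285)/(1 + 0.181×0.285) = 0.4660/1.05158 = 0.443141
Compose boost 3: (0.347 + 0.443141)/(1 + 0.347×0.443141) = 0.790141/1.15377 = 0.6848

u ≈ 0.6848c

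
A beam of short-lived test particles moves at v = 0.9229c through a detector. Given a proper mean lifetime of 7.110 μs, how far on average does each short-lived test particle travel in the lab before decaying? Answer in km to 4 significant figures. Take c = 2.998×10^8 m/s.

γ = 1/√(1 − 0.9229²) = 2.59713
Dilated lifetime: Δt = γτ₀ = 2.59713 × 7.110 μs = 18.4656 μs
d = vΔt = 0.9229c × 18.4656 μs = 2.76685×10^8 m/s × 1.84656×10^-5 s = 5.109 km

d ≈ 5.109 km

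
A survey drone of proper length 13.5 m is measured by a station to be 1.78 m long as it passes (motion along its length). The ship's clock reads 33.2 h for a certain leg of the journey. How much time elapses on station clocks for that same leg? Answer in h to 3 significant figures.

Length contraction ⇒ γ = L₀/L = 13.5/1.78 = 7.5843
Time dilation: Δt = γτ₀ = 7.5843 × 33.2 h = 252 h

Δt ≈ 252 h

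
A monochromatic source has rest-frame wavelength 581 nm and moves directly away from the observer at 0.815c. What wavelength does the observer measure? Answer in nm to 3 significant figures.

λ_obs ≈ 1820 nm

Relativistic Doppler: λ_obs = λ_src √((1+β)/(1−β))
= 581 × √(1.8150/0.18500) = 581 × 3.1322 = 1820 nm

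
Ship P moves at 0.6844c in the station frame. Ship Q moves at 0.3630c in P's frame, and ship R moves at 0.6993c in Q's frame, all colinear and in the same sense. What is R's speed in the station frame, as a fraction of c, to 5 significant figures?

Compose boost 2: (0.3630 + 0.6844)/(1 + 0.3630×0.6844) = 1.0474/1.248437 = 0.8389689
Compose boost 3: (0.6993 + 0.8389689)/(1 + 0.6993×0.8389689) = 1.538269/1.586691 = 0.96948

u ≈ 0.96948c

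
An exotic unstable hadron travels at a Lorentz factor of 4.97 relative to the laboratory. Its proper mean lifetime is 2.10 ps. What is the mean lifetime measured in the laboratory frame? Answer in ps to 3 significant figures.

Δt ≈ 10.4 ps

γ = 4.97 (given)
Time dilation: Δt = γτ₀ = 4.97 × 2.10 ps = 10.4 ps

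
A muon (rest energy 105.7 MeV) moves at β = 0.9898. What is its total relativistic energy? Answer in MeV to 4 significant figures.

γ = 1/√(1 − 0.9898²) = 7.01932
E = γm₀c² = 7.01932 × 105.7 MeV = 741.9 MeV

E ≈ 741.9 MeV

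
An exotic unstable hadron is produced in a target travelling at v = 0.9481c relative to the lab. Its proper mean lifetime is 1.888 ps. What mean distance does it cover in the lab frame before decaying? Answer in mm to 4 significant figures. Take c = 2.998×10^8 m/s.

d ≈ 1.688 mm

γ = 1/√(1 − 0.9481²) = 3.14493
Dilated lifetime: Δt = γτ₀ = 3.14493 × 1.888 ps = 5.93762 ps
d = vΔt = 0.9481c × 5.93762 ps = 2.84240×10^8 m/s × 5.93762×10^-12 s = 1.688 mm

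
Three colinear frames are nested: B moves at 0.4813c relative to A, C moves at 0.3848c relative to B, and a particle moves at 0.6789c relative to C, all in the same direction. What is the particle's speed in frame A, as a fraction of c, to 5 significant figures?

Compose boost 2: (0.3848 + 0.4813)/(1 + 0.3848×0.4813) = 0.86610/1.185204 = 0.7307601
Compose boost 3: (0.6789 + 0.7307601)/(1 + 0.6789×0.7307601) = 1.409660/1.496113 = 0.94221

u ≈ 0.94221c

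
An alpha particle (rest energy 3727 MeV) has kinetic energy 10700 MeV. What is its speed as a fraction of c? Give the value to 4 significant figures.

β ≈ 0.9661

γ = 1 + K/(m₀c²) = 1 + 10700/3727 = 3.87094
β = √(1 − 1/γ²) = 0.9661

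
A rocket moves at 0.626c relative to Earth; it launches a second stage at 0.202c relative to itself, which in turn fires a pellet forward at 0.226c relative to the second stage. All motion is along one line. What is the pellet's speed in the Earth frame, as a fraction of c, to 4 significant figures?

Compose boost 2: (0.202 + 0.626)/(1 + 0.202×0.626) = 0.8280/1.12645 = 0.735051
Compose boost 3: (0.226 + 0.735051)/(1 + 0.226×0.735051) = 0.961051/1.16612 = 0.8241

u ≈ 0.8241c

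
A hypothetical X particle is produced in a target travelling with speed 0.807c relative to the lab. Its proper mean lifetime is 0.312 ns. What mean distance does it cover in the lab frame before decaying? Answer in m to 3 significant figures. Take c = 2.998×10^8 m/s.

γ = 1/√(1 − 0.807²) = 1.6933
Dilated lifetime: Δt = γτ₀ = 1.6933 × 0.312 ns = 0.52832 ns
d = vΔt = 0.807c × 0.52832 ns = 2.4194×10^8 m/s × 5.2832×10^-10 s = 0.128 m

d ≈ 0.128 m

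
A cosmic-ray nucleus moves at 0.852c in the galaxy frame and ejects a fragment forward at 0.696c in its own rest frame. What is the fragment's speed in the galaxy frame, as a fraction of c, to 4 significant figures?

Compose boost 2: (0.696 + 0.852)/(1 + 0.696×0.852) = 1.548/1.59299 = 0.9718

u ≈ 0.9718c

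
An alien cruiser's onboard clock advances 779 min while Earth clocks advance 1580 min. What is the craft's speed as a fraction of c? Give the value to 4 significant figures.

γ = Δt/τ₀ = 1580/779 = 2.02824
β = √(1 − 1/γ²) = √(1 − 1/2.02824²) = 0.8700

β ≈ 0.8700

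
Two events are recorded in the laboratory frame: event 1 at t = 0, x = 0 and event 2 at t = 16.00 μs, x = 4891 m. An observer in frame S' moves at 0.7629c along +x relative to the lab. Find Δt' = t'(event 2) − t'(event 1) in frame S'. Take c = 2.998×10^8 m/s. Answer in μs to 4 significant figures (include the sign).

Δt' ≈ 5.497 μs

γ = 1/√(1 − 0.7629²) = 1.54675
Δt' = γ(Δt − vΔx/c²) = 1.54675 × (16.00 μs − 0.7629×4891 m / (2.998×10^8 m/s))
= 1.54675 × (3.55389 μs) = 5.497 μs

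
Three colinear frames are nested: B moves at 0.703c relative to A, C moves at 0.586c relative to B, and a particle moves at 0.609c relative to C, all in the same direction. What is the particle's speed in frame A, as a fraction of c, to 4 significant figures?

Compose boost 2: (0.586 + 0.703)/(1 + 0.586×0.703) = 1.289/1.41196 = 0.912917
Compose boost 3: (0.609 + 0.912917)/(1 + 0.609×0.912917) = 1.52192/1.55597 = 0.9781

u ≈ 0.9781c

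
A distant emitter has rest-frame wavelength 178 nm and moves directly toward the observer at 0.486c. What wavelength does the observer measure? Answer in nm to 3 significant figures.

Relativistic Doppler: λ_obs = λ_src √((1−β)/(1+β))
= 178 × √(0.51400/1.4860) = 178 × 0.58813 = 105 nm

λ_obs ≈ 105 nm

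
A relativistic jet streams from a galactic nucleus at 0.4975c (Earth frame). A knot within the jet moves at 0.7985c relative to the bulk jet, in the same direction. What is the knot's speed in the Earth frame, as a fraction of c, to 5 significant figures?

u ≈ 0.92753c

Relativistic velocity addition: u = (u' + v)/(1 + u'v/c²)
= (0.7985 + 0.4975)/(1 + 0.7985×0.4975) = 1.2960/1.397254 = 0.92753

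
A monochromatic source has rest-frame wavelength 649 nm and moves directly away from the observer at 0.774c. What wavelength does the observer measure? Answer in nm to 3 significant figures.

λ_obs ≈ 1820 nm

Relativistic Doppler: λ_obs = λ_src √((1+β)/(1−β))
= 649 × √(1.7740/0.22600) = 649 × 2.8017 = 1820 nm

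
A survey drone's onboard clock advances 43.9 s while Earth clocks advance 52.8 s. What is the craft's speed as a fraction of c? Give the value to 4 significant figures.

γ = Δt/τ₀ = 52.8/43.9 = 1.20273
β = √(1 − 1/γ²) = √(1 − 1/1.20273²) = 0.5556

β ≈ 0.5556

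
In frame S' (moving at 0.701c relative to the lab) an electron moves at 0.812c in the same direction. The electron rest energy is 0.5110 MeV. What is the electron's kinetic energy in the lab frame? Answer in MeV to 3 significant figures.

u_lab = (0.812 + 0.701)/(1 + 0.812×0.701) = 0.964178
γ = 1/√(1 − 0.964178²) = 3.7700
K = (γ − 1)m₀c² = (3.7700 − 1) × 0.5110 = 2.7700 × 0.5110 = 1.42 MeV

K ≈ 1.42 MeV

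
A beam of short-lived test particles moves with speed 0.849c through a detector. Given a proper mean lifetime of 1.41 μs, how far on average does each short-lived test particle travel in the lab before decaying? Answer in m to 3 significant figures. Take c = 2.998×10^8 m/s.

d ≈ 679 m

γ = 1/√(1 − 0.849²) = 1.8925
Dilated lifetime: Δt = γτ₀ = 1.8925 × 1.41 μs = 2.6685 μs
d = vΔt = 0.849c × 2.6685 μs = 2.5453×10^8 m/s × 2.6685×10^-6 s = 679 m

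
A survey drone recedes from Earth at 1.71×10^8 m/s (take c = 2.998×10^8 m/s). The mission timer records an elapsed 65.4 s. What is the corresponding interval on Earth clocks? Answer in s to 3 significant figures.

β = v/c = 1.71×10^8 / 2.998×10^8 = 0.57038
γ = 1/√(1 − 0.57038²) = 1.2175
Time dilation: Δt = γτ₀ = 1.2175 × 65.4 s = 79.6 s

Δt ≈ 79.6 s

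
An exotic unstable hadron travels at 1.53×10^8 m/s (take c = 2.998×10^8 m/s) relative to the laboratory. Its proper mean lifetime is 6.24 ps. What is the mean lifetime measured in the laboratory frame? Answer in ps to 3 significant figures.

β = v/c = 1.53×10^8 / 2.998×10^8 = 0.51034
γ = 1/√(1 − 0.51034²) = 1.1628
Time dilation: Δt = γτ₀ = 1.1628 × 6.24 ps = 7.26 ps

Δt ≈ 7.26 ps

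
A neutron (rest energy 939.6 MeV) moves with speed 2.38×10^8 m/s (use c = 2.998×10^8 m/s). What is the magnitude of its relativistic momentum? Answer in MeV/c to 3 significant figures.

p ≈ 1230 MeV/c

β = v/c = 2.38×10^8 / 2.998×10^8 = 0.79386
γ = 1/√(1 − 0.79386²) = 1.6445
p = γβm₀c = 1.6445 × 0.79386 × 939.6 MeV/c = 1230 MeV/c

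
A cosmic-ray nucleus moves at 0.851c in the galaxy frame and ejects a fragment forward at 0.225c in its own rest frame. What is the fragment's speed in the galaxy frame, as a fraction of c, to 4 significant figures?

u ≈ 0.9031c

Compose boost 2: (0.225 + 0.851)/(1 + 0.225×0.851) = 1.076/1.19148 = 0.9031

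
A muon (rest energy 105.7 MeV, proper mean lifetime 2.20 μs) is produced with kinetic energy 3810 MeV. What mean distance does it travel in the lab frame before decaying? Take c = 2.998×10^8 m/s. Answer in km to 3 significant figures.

d ≈ 24.4 km

γ = 1 + K/(m₀c²) = 1 + 3810/105.7 = 37.045
β = √(1 − 1/γ²) = 0.99964
Dilated lifetime: γτ₀ = 37.045 × 2.20 μs = 81.500 μs
d = βc·γτ₀ = 0.99964 × (2.998×10^8 m/s) × 8.1500×10^-5 s = 24.4 km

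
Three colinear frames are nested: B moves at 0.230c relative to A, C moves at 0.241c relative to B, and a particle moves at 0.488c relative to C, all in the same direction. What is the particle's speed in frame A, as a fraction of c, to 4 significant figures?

u ≈ 0.7672c

Compose boost 2: (0.241 + 0.230)/(1 + 0.241×0.230) = 0.4710/1.05543 = 0.446264
Compose boost 3: (0.488 + 0.446264)/(1 + 0.488×0.446264) = 0.934264/1.21778 = 0.7672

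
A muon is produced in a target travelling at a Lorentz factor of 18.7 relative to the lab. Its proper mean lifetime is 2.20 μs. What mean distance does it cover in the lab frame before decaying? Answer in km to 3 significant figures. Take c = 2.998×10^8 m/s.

β = √(1 − 1/γ²) = √(1 − 1/18.7²) = 0.99857
Dilated lifetime: Δt = γτ₀ = 18.7 × 2.20 μs = 41.140 μs
d = vΔt = 0.99857c × 41.140 μs = 2.9937×10^8 m/s × 4.1140×10^-5 s = 12.3 km

d ≈ 12.3 km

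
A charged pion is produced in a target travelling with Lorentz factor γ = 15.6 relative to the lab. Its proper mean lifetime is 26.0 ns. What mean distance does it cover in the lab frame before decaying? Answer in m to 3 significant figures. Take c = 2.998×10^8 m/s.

d ≈ 121 m

β = √(1 − 1/γ²) = √(1 − 1/15.6²) = 0.99794
Dilated lifetime: Δt = γτ₀ = 15.6 × 26.0 ns = 405.60 ns
d = vΔt = 0.99794c × 405.60 ns = 2.9918×10^8 m/s × 4.0560×10^-7 s = 121 m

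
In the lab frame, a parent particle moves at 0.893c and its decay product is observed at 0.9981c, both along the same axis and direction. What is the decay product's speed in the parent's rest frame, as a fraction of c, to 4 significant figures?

Inverse velocity addition: u' = (u − v)/(1 − uv/c²)
= (0.9981 − 0.893)/(1 − 0.9981×0.893) = 0.1051/0.108697 = 0.9669

u' ≈ 0.9669c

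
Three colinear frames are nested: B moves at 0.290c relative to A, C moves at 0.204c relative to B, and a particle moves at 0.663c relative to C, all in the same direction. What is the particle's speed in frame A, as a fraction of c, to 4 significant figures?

u ≈ 0.8627c

Compose boost 2: (0.204 + 0.290)/(1 + 0.204×0.290) = 0.4940/1.05916 = 0.466407
Compose boost 3: (0.663 + 0.466407)/(1 + 0.663×0.466407) = 1.12941/1.30923 = 0.8627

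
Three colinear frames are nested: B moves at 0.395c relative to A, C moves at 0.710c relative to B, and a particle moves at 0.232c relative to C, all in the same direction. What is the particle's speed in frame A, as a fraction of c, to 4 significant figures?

Compose boost 2: (0.710 + 0.395)/(1 + 0.710×0.395) = 1.105/1.28045 = 0.862978
Compose boost 3: (0.232 + 0.862978)/(1 + 0.232×0.862978) = 1.09498/1.20021 = 0.9123

u ≈ 0.9123c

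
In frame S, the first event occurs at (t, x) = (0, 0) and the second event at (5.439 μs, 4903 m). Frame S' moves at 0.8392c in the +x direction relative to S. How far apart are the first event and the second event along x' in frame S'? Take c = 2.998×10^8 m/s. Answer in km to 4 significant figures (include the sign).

γ = 1/√(1 − 0.8392²) = 1.83883
Δx' = γ(Δx − vΔt) = 1.83883 × (4903 m − 0.8392×(2.998×10^8 m/s)×5.439×10^-6 s)
= 1.83883 × (3534.59 m) = 6.500 km

Δx' ≈ 6.500 km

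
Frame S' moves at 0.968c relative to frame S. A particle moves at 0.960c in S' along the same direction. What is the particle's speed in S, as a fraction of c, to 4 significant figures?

u ≈ 0.9993c

Relativistic velocity addition: u = (u' + v)/(1 + u'v/c²)
= (0.960 + 0.968)/(1 + 0.960×0.968) = 1.928/1.92928 = 0.9993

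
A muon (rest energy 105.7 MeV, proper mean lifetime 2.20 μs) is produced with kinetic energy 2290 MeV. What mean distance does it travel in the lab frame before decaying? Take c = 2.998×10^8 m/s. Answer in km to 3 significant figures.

d ≈ 14.9 km

γ = 1 + K/(m₀c²) = 1 + 2290/105.7 = 22.665
β = √(1 − 1/γ²) = 0.99903
Dilated lifetime: γτ₀ = 22.665 × 2.20 μs = 49.863 μs
d = βc·γτ₀ = 0.99903 × (2.998×10^8 m/s) × 4.9863×10^-5 s = 14.9 km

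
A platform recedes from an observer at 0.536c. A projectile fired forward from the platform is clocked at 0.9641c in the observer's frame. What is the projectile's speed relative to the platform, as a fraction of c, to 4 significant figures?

u' ≈ 0.8859c

Inverse velocity addition: u' = (u − v)/(1 − uv/c²)
= (0.9641 − 0.536)/(1 − 0.9641×0.536) = 0.4281/0.483242 = 0.8859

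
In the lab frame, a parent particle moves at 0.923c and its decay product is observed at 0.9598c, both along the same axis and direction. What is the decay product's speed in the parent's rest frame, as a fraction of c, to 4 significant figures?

u' ≈ 0.3225c

Inverse velocity addition: u' = (u − v)/(1 − uv/c²)
= (0.9598 − 0.923)/(1 − 0.9598×0.923) = 0.03680/0.114105 = 0.3225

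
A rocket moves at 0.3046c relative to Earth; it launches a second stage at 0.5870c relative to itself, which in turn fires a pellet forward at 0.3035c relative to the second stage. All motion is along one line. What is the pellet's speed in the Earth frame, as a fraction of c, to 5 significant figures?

u ≈ 0.86199c

Compose boost 2: (0.5870 + 0.3046)/(1 + 0.5870×0.3046) = 0.89160/1.178800 = 0.7563623
Compose boost 3: (0.3035 + 0.7563623)/(1 + 0.3035×0.7563623) = 1.059862/1.229556 = 0.86199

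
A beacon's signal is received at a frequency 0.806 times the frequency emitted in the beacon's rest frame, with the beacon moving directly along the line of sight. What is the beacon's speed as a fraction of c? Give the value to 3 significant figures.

β ≈ 0.212

f_obs/f_src = √((1−β)/(1+β)) = 0.806  ⇒  (1−β)/(1+β) = 0.64964
β = |1 − D²|/(1 + D²) = |1 − 0.64964|/(1 + 0.64964) = 0.212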